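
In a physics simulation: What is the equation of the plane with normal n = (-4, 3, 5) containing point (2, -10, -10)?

The plane through P with normal n = (a, b, c) satisfies n·(r - P) = 0,
i.e. ax + by + cz = a·x₀ + b·y₀ + c·z₀.
d = (-4)·2 + 3·(-10) + 5·(-10)
  = -8 - 30 - 50
  = -88
Equation: -4x + 3y + 5z = -88

-4x + 3y + 5z = -88


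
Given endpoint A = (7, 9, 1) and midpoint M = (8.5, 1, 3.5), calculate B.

B = 2M - A
  = (2·8.5 - 7, 2·1 - 9, 2·3.5 - 1)
  = (17 - 7, 2 - 9, 7 - 1)
  = (10, -7, 6)

(10, -7, 6)


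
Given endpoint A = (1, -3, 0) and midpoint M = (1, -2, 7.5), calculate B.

B = 2M - A
  = (2·1 - 1, 2·(-2) - (-3), 2·7.5 - 0)
  = (2 - 1, -4 + 3, 15 + 0)
  = (1, -1, 15)

(1, -1, 15)


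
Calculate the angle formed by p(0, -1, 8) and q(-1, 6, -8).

p·q = 0·(-1) + (-1)·6 + 8·(-8) = 0 - 6 - 64 = -70
|p| = √(0² + (-1)² + 8²) = √65 ≈ 8.062
|q| = √((-1)² + 6² + (-8)²) = √101 ≈ 10.05
cos θ = (p·q)/(|p||q|) = -70/(8.062·10.05) ≈ -0.8639
θ = arccos(-0.8639) ≈ 149.8°

149.8°


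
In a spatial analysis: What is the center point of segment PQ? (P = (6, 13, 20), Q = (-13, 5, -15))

M = ((x₁+x₂)/2, (y₁+y₂)/2, (z₁+z₂)/2)
  = ((6 - 13)/2, (13 + 5)/2, (20 - 15)/2)
  = (-7/2, 18/2, 5/2)
  = (-3.5, 9, 2.5)

(-3.5, 9, 2.5)


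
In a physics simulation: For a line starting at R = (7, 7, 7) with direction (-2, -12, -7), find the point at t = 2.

P(t) = R + t·d
  = (7 + (-2)·2, 7 + (-12)·2, 7 + (-7)·2)
  = (7 - 4, 7 - 24, 7 - 14)
  = (3, -17, -7)

(3, -17, -7)


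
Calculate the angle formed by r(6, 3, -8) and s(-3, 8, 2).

r·s = 6·(-3) + 3·8 + (-8)·2 = -18 + 24 - 16 = -10
|r| = √(6² + 3² + (-8)²) = √109 ≈ 10.44
|s| = √((-3)² + 8² + 2²) = √77 ≈ 8.775
cos θ = (r·s)/(|r||s|) = -10/(10.44·8.775) ≈ -0.1092
θ = arccos(-0.1092) ≈ 96.27°

96.27°


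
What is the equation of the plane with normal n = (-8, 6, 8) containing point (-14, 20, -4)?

The plane through P with normal n = (a, b, c) satisfies n·(r - P) = 0,
i.e. ax + by + cz = a·x₀ + b·y₀ + c·z₀.
d = (-8)·(-14) + 6·20 + 8·(-4)
  = 112 + 120 - 32
  = 200
Equation: -8x + 6y + 8z = 200

-8x + 6y + 8z = 200


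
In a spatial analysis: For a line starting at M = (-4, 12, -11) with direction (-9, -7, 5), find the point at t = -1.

P(t) = M + t·d
  = (-4 + (-9)·(-1), 12 + (-7)·(-1), -11 + 5·(-1))
  = (-4 + 9, 12 + 7, -11 - 5)
  = (5, 19, -16)

(5, 19, -16)


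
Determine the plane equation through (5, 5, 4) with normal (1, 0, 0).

The plane through P with normal n = (a, b, c) satisfies n·(r - P) = 0,
i.e. ax + by + cz = a·x₀ + b·y₀ + c·z₀.
d = 1·5 + 0·5 + 0·4
  = 5 + 0 + 0
  = 5
Equation: x = 5

x = 5


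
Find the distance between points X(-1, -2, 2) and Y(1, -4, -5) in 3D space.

d = √[(x₂-x₁)² + (y₂-y₁)² + (z₂-z₁)²]
  = √[2² + (-2)² + (-7)²]
  = √[4 + 4 + 49]
  = √57
  ≈ 7.55

7.55


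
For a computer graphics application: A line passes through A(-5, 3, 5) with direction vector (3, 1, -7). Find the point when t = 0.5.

P(t) = A + t·d
  = (-5 + 3·0.5, 3 + 1·0.5, 5 + (-7)·0.5)
  = (-5 + 1.5, 3 + 0.5, 5 - 3.5)
  = (-3.5, 3.5, 1.5)

(-3.5, 3.5, 1.5)


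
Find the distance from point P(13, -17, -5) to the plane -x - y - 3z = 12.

distance = |a·x₀ + b·y₀ + c·z₀ - d| / √(a² + b² + c²)
  = |(-1)·13 + (-1)·(-17) + (-3)·(-5) - 12| / √((-1)² + (-1)² + (-3)²)
  = |-13 + 17 + 15 - 12| / √(1 + 1 + 9)
  = |7| / √11
  = 7 / 3.317
  ≈ 2.111

2.111


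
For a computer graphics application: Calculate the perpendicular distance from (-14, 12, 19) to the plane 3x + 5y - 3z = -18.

distance = |a·x₀ + b·y₀ + c·z₀ - d| / √(a² + b² + c²)
  = |3·(-14) + 5·12 + (-3)·19 - (-18)| / √(3² + 5² + (-3)²)
  = |-42 + 60 - 57 + 18| / √(9 + 25 + 9)
  = |-21| / √43
  = 21 / 6.557
  ≈ 3.202

3.202


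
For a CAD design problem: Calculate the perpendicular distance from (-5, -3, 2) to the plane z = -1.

distance = |a·x₀ + b·y₀ + c·z₀ - d| / √(a² + b² + c²)
  = |0·(-5) + 0·(-3) + 1·2 - (-1)| / √(0² + 0² + 1²)
  = |0 + 0 + 2 + 1| / √(0 + 0 + 1)
  = |3| / √1
  = 3 / 1
  ≈ 3

3


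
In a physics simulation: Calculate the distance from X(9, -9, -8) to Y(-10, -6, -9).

d = √[(x₂-x₁)² + (y₂-y₁)² + (z₂-z₁)²]
  = √[(-19)² + 3² + (-1)²]
  = √[361 + 9 + 1]
  = √371
  ≈ 19.26

19.26


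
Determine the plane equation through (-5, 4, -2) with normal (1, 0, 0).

The plane through P with normal n = (a, b, c) satisfies n·(r - P) = 0,
i.e. ax + by + cz = a·x₀ + b·y₀ + c·z₀.
d = 1·(-5) + 0·4 + 0·(-2)
  = -5 + 0 + 0
  = -5
Equation: x = -5

x = -5


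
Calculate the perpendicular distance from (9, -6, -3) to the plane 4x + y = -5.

distance = |a·x₀ + b·y₀ + c·z₀ - d| / √(a² + b² + c²)
  = |4·9 + 1·(-6) + 0·(-3) - (-5)| / √(4² + 1² + 0²)
  = |36 - 6 + 0 + 5| / √(16 + 1 + 0)
  = |35| / √17
  = 35 / 4.123
  ≈ 8.489

8.489


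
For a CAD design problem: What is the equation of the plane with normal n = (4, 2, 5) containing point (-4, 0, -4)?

The plane through P with normal n = (a, b, c) satisfies n·(r - P) = 0,
i.e. ax + by + cz = a·x₀ + b·y₀ + c·z₀.
d = 4·(-4) + 2·0 + 5·(-4)
  = -16 + 0 - 20
  = -36
Equation: 4x + 2y + 5z = -36

4x + 2y + 5z = -36


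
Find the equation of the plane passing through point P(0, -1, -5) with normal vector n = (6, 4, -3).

The plane through P with normal n = (a, b, c) satisfies n·(r - P) = 0,
i.e. ax + by + cz = a·x₀ + b·y₀ + c·z₀.
d = 6·0 + 4·(-1) + (-3)·(-5)
  = 0 - 4 + 15
  = 11
Equation: 6x + 4y - 3z = 11

6x + 4y - 3z = 11


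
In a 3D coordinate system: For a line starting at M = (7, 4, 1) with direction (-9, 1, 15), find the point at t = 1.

P(t) = M + t·d
  = (7 + (-9)·1, 4 + 1·1, 1 + 15·1)
  = (7 - 9, 4 + 1, 1 + 15)
  = (-2, 5, 16)

(-2, 5, 16)


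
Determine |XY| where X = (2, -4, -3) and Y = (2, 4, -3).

d = √[(x₂-x₁)² + (y₂-y₁)² + (z₂-z₁)²]
  = √[0² + 8² + 0²]
  = √[0 + 64 + 0]
  = √64
  ≈ 8

8


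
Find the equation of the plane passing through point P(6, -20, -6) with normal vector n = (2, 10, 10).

The plane through P with normal n = (a, b, c) satisfies n·(r - P) = 0,
i.e. ax + by + cz = a·x₀ + b·y₀ + c·z₀.
d = 2·6 + 10·(-20) + 10·(-6)
  = 12 - 200 - 60
  = -248
Equation: 2x + 10y + 10z = -248

2x + 10y + 10z = -248


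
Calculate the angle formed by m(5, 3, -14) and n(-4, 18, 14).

m·n = 5·(-4) + 3·18 + (-14)·14 = -20 + 54 - 196 = -162
|m| = √(5² + 3² + (-14)²) = √230 ≈ 15.17
|n| = √((-4)² + 18² + 14²) = √536 ≈ 23.15
cos θ = (m·n)/(|m||n|) = -162/(15.17·23.15) ≈ -0.4614
θ = arccos(-0.4614) ≈ 117.5°

117.5°


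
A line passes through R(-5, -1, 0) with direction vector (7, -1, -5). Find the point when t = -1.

P(t) = R + t·d
  = (-5 + 7·(-1), -1 + (-1)·(-1), 0 + (-5)·(-1))
  = (-5 - 7, -1 + 1, 0 + 5)
  = (-12, 0, 5)

(-12, 0, 5)


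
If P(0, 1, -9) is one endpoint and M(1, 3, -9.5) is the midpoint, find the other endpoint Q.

Q = 2M - P
  = (2·1 - 0, 2·3 - 1, 2·(-9.5) - (-9))
  = (2 + 0, 6 - 1, -19 + 9)
  = (2, 5, -10)

(2, 5, -10)


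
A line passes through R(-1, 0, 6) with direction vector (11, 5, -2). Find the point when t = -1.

P(t) = R + t·d
  = (-1 + 11·(-1), 0 + 5·(-1), 6 + (-2)·(-1))
  = (-1 - 11, 0 - 5, 6 + 2)
  = (-12, -5, 8)

(-12, -5, 8)


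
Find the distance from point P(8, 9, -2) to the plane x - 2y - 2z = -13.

distance = |a·x₀ + b·y₀ + c·z₀ - d| / √(a² + b² + c²)
  = |1·8 + (-2)·9 + (-2)·(-2) - (-13)| / √(1² + (-2)² + (-2)²)
  = |8 - 18 + 4 + 13| / √(1 + 4 + 4)
  = |7| / √9
  = 7 / 3
  ≈ 2.333

2.333


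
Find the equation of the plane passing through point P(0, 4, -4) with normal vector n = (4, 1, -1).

The plane through P with normal n = (a, b, c) satisfies n·(r - P) = 0,
i.e. ax + by + cz = a·x₀ + b·y₀ + c·z₀.
d = 4·0 + 1·4 + (-1)·(-4)
  = 0 + 4 + 4
  = 8
Equation: 4x + y - z = 8

4x + y - z = 8


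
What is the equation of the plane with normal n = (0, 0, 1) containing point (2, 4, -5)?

The plane through P with normal n = (a, b, c) satisfies n·(r - P) = 0,
i.e. ax + by + cz = a·x₀ + b·y₀ + c·z₀.
d = 0·2 + 0·4 + 1·(-5)
  = 0 + 0 - 5
  = -5
Equation: z = -5

z = -5


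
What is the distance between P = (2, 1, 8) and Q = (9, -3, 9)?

d = √[(x₂-x₁)² + (y₂-y₁)² + (z₂-z₁)²]
  = √[7² + (-4)² + 1²]
  = √[49 + 16 + 1]
  = √66
  ≈ 8.124

8.124


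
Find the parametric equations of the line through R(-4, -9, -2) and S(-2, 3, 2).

Direction vector d = S - R = (-2 + 4, 3 + 9, 2 + 2) = (2, 12, 4)
Parametric form r = R + t·d:
x = -4 + 2t, y = -9 + 12t, z = -2 + 4t

x = -4 + 2t, y = -9 + 12t, z = -2 + 4t


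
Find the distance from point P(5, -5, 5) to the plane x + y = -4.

distance = |a·x₀ + b·y₀ + c·z₀ - d| / √(a² + b² + c²)
  = |1·5 + 1·(-5) + 0·5 - (-4)| / √(1² + 1² + 0²)
  = |5 - 5 + 0 + 4| / √(1 + 1 + 0)
  = |4| / √2
  = 4 / 1.414
  ≈ 2.828

2.828


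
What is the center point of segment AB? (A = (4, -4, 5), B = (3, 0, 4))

M = ((x₁+x₂)/2, (y₁+y₂)/2, (z₁+z₂)/2)
  = ((4 + 3)/2, (-4 + 0)/2, (5 + 4)/2)
  = (7/2, -4/2, 9/2)
  = (3.5, -2, 4.5)

(3.5, -2, 4.5)


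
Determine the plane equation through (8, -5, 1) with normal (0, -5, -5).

The plane through P with normal n = (a, b, c) satisfies n·(r - P) = 0,
i.e. ax + by + cz = a·x₀ + b·y₀ + c·z₀.
d = 0·8 + (-5)·(-5) + (-5)·1
  = 0 + 25 - 5
  = 20
Equation: -5y - 5z = 20

-5y - 5z = 20


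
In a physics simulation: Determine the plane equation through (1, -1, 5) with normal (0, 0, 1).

The plane through P with normal n = (a, b, c) satisfies n·(r - P) = 0,
i.e. ax + by + cz = a·x₀ + b·y₀ + c·z₀.
d = 0·1 + 0·(-1) + 1·5
  = 0 + 0 + 5
  = 5
Equation: z = 5

z = 5


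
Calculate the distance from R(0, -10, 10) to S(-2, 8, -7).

d = √[(x₂-x₁)² + (y₂-y₁)² + (z₂-z₁)²]
  = √[(-2)² + 18² + (-17)²]
  = √[4 + 324 + 289]
  = √617
  ≈ 24.84

24.84


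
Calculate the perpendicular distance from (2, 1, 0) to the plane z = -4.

distance = |a·x₀ + b·y₀ + c·z₀ - d| / √(a² + b² + c²)
  = |0·2 + 0·1 + 1·0 - (-4)| / √(0² + 0² + 1²)
  = |0 + 0 + 0 + 4| / √(0 + 0 + 1)
  = |4| / √1
  = 4 / 1
  ≈ 4

4


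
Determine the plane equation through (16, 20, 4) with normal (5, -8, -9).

The plane through P with normal n = (a, b, c) satisfies n·(r - P) = 0,
i.e. ax + by + cz = a·x₀ + b·y₀ + c·z₀.
d = 5·16 + (-8)·20 + (-9)·4
  = 80 - 160 - 36
  = -116
Equation: 5x - 8y - 9z = -116

5x - 8y - 9z = -116


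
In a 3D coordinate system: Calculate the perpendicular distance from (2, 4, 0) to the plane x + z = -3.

distance = |a·x₀ + b·y₀ + c·z₀ - d| / √(a² + b² + c²)
  = |1·2 + 0·4 + 1·0 - (-3)| / √(1² + 0² + 1²)
  = |2 + 0 + 0 + 3| / √(1 + 0 + 1)
  = |5| / √2
  = 5 / 1.414
  ≈ 3.536

3.536


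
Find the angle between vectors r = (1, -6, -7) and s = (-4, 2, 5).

r·s = 1·(-4) + (-6)·2 + (-7)·5 = -4 - 12 - 35 = -51
|r| = √(1² + (-6)² + (-7)²) = √86 ≈ 9.274
|s| = √((-4)² + 2² + 5²) = √45 ≈ 6.708
cos θ = (r·s)/(|r||s|) = -51/(9.274·6.708) ≈ -0.8198
θ = arccos(-0.8198) ≈ 145.1°

145.1°


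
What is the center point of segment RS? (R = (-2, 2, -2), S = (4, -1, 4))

M = ((x₁+x₂)/2, (y₁+y₂)/2, (z₁+z₂)/2)
  = ((-2 + 4)/2, (2 - 1)/2, (-2 + 4)/2)
  = (2/2, 1/2, 2/2)
  = (1, 0.5, 1)

(1, 0.5, 1)


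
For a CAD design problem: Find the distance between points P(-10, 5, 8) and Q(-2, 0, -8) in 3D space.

d = √[(x₂-x₁)² + (y₂-y₁)² + (z₂-z₁)²]
  = √[8² + (-5)² + (-16)²]
  = √[64 + 25 + 256]
  = √345
  ≈ 18.57

18.57


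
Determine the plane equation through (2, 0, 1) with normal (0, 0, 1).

The plane through P with normal n = (a, b, c) satisfies n·(r - P) = 0,
i.e. ax + by + cz = a·x₀ + b·y₀ + c·z₀.
d = 0·2 + 0·0 + 1·1
  = 0 + 0 + 1
  = 1
Equation: z = 1

z = 1


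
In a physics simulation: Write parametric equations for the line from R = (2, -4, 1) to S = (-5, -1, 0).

Direction vector d = S - R = (-5 - 2, -1 + 4, 0 - 1) = (-7, 3, -1)
Parametric form r = R + t·d:
x = 2 - 7t, y = -4 + 3t, z = 1 - t

x = 2 - 7t, y = -4 + 3t, z = 1 - t


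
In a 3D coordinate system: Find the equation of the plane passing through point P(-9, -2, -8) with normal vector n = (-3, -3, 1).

The plane through P with normal n = (a, b, c) satisfies n·(r - P) = 0,
i.e. ax + by + cz = a·x₀ + b·y₀ + c·z₀.
d = (-3)·(-9) + (-3)·(-2) + 1·(-8)
  = 27 + 6 - 8
  = 25
Equation: -3x - 3y + z = 25

-3x - 3y + z = 25


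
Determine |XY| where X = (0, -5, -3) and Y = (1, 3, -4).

d = √[(x₂-x₁)² + (y₂-y₁)² + (z₂-z₁)²]
  = √[1² + 8² + (-1)²]
  = √[1 + 64 + 1]
  = √66
  ≈ 8.124

8.124


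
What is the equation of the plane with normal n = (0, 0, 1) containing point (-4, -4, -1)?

The plane through P with normal n = (a, b, c) satisfies n·(r - P) = 0,
i.e. ax + by + cz = a·x₀ + b·y₀ + c·z₀.
d = 0·(-4) + 0·(-4) + 1·(-1)
  = 0 + 0 - 1
  = -1
Equation: z = -1

z = -1


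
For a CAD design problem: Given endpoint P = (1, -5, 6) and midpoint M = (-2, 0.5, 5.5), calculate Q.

Q = 2M - P
  = (2·(-2) - 1, 2·0.5 - (-5), 2·5.5 - 6)
  = (-4 - 1, 1 + 5, 11 - 6)
  = (-5, 6, 5)

(-5, 6, 5)


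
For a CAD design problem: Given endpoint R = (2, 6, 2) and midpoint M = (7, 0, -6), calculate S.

S = 2M - R
  = (2·7 - 2, 2·0 - 6, 2·(-6) - 2)
  = (14 - 2, 0 - 6, -12 - 2)
  = (12, -6, -14)

(12, -6, -14)


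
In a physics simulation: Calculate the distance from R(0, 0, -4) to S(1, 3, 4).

d = √[(x₂-x₁)² + (y₂-y₁)² + (z₂-z₁)²]
  = √[1² + 3² + 8²]
  = √[1 + 9 + 64]
  = √74
  ≈ 8.602

8.602


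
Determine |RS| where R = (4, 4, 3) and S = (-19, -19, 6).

d = √[(x₂-x₁)² + (y₂-y₁)² + (z₂-z₁)²]
  = √[(-23)² + (-23)² + 3²]
  = √[529 + 529 + 9]
  = √1067
  ≈ 32.66

32.66


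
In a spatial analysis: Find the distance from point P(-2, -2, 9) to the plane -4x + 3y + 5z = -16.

distance = |a·x₀ + b·y₀ + c·z₀ - d| / √(a² + b² + c²)
  = |(-4)·(-2) + 3·(-2) + 5·9 - (-16)| / √((-4)² + 3² + 5²)
  = |8 - 6 + 45 + 16| / √(16 + 9 + 25)
  = |63| / √50
  = 63 / 7.071
  ≈ 8.91

8.91


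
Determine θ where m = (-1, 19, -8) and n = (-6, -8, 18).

m·n = (-1)·(-6) + 19·(-8) + (-8)·18 = 6 - 152 - 144 = -290
|m| = √((-1)² + 19² + (-8)²) = √426 ≈ 20.64
|n| = √((-6)² + (-8)² + 18²) = √424 ≈ 20.59
cos θ = (m·n)/(|m||n|) = -290/(20.64·20.59) ≈ -0.6824
θ = arccos(-0.6824) ≈ 133°

133°


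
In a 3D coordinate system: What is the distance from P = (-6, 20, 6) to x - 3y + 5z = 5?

distance = |a·x₀ + b·y₀ + c·z₀ - d| / √(a² + b² + c²)
  = |1·(-6) + (-3)·20 + 5·6 - 5| / √(1² + (-3)² + 5²)
  = |-6 - 60 + 30 - 5| / √(1 + 9 + 25)
  = |-41| / √35
  = 41 / 5.916
  ≈ 6.93

6.93


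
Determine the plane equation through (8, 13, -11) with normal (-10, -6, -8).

The plane through P with normal n = (a, b, c) satisfies n·(r - P) = 0,
i.e. ax + by + cz = a·x₀ + b·y₀ + c·z₀.
d = (-10)·8 + (-6)·13 + (-8)·(-11)
  = -80 - 78 + 88
  = -70
Equation: -10x - 6y - 8z = -70

-10x - 6y - 8z = -70


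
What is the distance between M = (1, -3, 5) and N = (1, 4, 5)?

d = √[(x₂-x₁)² + (y₂-y₁)² + (z₂-z₁)²]
  = √[0² + 7² + 0²]
  = √[0 + 49 + 0]
  = √49
  ≈ 7

7


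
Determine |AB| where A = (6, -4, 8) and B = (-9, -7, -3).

d = √[(x₂-x₁)² + (y₂-y₁)² + (z₂-z₁)²]
  = √[(-15)² + (-3)² + (-11)²]
  = √[225 + 9 + 121]
  = √355
  ≈ 18.84

18.84


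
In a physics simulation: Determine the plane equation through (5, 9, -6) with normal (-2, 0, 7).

The plane through P with normal n = (a, b, c) satisfies n·(r - P) = 0,
i.e. ax + by + cz = a·x₀ + b·y₀ + c·z₀.
d = (-2)·5 + 0·9 + 7·(-6)
  = -10 + 0 - 42
  = -52
Equation: -2x + 7z = -52

-2x + 7z = -52


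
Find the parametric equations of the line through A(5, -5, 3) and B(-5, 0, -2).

Direction vector d = B - A = (-5 - 5, 0 + 5, -2 - 3) = (-10, 5, -5)
Parametric form r = A + t·d:
x = 5 - 10t, y = -5 + 5t, z = 3 - 5t

x = 5 - 10t, y = -5 + 5t, z = 3 - 5t


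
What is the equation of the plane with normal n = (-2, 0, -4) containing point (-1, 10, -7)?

The plane through P with normal n = (a, b, c) satisfies n·(r - P) = 0,
i.e. ax + by + cz = a·x₀ + b·y₀ + c·z₀.
d = (-2)·(-1) + 0·10 + (-4)·(-7)
  = 2 + 0 + 28
  = 30
Equation: -2x - 4z = 30

-2x - 4z = 30


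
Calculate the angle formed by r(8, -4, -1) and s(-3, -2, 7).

r·s = 8·(-3) + (-4)·(-2) + (-1)·7 = -24 + 8 - 7 = -23
|r| = √(8² + (-4)² + (-1)²) = √81 ≈ 9
|s| = √((-3)² + (-2)² + 7²) = √62 ≈ 7.874
cos θ = (r·s)/(|r||s|) = -23/(9·7.874) ≈ -0.3246
θ = arccos(-0.3246) ≈ 108.9°

108.9°


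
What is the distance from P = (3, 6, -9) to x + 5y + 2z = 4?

distance = |a·x₀ + b·y₀ + c·z₀ - d| / √(a² + b² + c²)
  = |1·3 + 5·6 + 2·(-9) - 4| / √(1² + 5² + 2²)
  = |3 + 30 - 18 - 4| / √(1 + 25 + 4)
  = |11| / √30
  = 11 / 5.477
  ≈ 2.008

2.008


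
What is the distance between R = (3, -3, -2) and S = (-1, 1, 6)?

d = √[(x₂-x₁)² + (y₂-y₁)² + (z₂-z₁)²]
  = √[(-4)² + 4² + 8²]
  = √[16 + 16 + 64]
  = √96
  ≈ 9.798

9.798


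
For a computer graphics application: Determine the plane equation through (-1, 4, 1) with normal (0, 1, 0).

The plane through P with normal n = (a, b, c) satisfies n·(r - P) = 0,
i.e. ax + by + cz = a·x₀ + b·y₀ + c·z₀.
d = 0·(-1) + 1·4 + 0·1
  = 0 + 4 + 0
  = 4
Equation: y = 4

y = 4


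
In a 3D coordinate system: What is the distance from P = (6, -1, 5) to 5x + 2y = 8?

distance = |a·x₀ + b·y₀ + c·z₀ - d| / √(a² + b² + c²)
  = |5·6 + 2·(-1) + 0·5 - 8| / √(5² + 2² + 0²)
  = |30 - 2 + 0 - 8| / √(25 + 4 + 0)
  = |20| / √29
  = 20 / 5.385
  ≈ 3.714

3.714


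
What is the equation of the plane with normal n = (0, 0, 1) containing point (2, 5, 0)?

The plane through P with normal n = (a, b, c) satisfies n·(r - P) = 0,
i.e. ax + by + cz = a·x₀ + b·y₀ + c·z₀.
d = 0·2 + 0·5 + 1·0
  = 0 + 0 + 0
  = 0
Equation: z = 0

z = 0


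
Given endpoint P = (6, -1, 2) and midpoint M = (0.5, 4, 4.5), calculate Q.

Q = 2M - P
  = (2·0.5 - 6, 2·4 - (-1), 2·4.5 - 2)
  = (1 - 6, 8 + 1, 9 - 2)
  = (-5, 9, 7)

(-5, 9, 7)


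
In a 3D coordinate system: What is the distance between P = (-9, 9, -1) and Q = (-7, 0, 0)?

d = √[(x₂-x₁)² + (y₂-y₁)² + (z₂-z₁)²]
  = √[2² + (-9)² + 1²]
  = √[4 + 81 + 1]
  = √86
  ≈ 9.274

9.274


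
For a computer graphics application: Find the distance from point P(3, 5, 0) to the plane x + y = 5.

distance = |a·x₀ + b·y₀ + c·z₀ - d| / √(a² + b² + c²)
  = |1·3 + 1·5 + 0·0 - 5| / √(1² + 1² + 0²)
  = |3 + 5 + 0 - 5| / √(1 + 1 + 0)
  = |3| / √2
  = 3 / 1.414
  ≈ 2.121

2.121


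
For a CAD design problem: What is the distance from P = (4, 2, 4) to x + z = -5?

distance = |a·x₀ + b·y₀ + c·z₀ - d| / √(a² + b² + c²)
  = |1·4 + 0·2 + 1·4 - (-5)| / √(1² + 0² + 1²)
  = |4 + 0 + 4 + 5| / √(1 + 0 + 1)
  = |13| / √2
  = 13 / 1.414
  ≈ 9.192

9.192


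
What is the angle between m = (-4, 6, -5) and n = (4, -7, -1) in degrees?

m·n = (-4)·4 + 6·(-7) + (-5)·(-1) = -16 - 42 + 5 = -53
|m| = √((-4)² + 6² + (-5)²) = √77 ≈ 8.775
|n| = √(4² + (-7)² + (-1)²) = √66 ≈ 8.124
cos θ = (m·n)/(|m||n|) = -53/(8.775·8.124) ≈ -0.7435
θ = arccos(-0.7435) ≈ 138°

138°


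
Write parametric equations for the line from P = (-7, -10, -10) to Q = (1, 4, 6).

Direction vector d = Q - P = (1 + 7, 4 + 10, 6 + 10) = (8, 14, 16)
Parametric form r = P + t·d:
x = -7 + 8t, y = -10 + 14t, z = -10 + 16t

x = -7 + 8t, y = -10 + 14t, z = -10 + 16t


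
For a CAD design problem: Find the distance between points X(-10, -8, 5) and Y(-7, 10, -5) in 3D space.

d = √[(x₂-x₁)² + (y₂-y₁)² + (z₂-z₁)²]
  = √[3² + 18² + (-10)²]
  = √[9 + 324 + 100]
  = √433
  ≈ 20.81

20.81


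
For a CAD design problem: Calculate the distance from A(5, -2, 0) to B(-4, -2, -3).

d = √[(x₂-x₁)² + (y₂-y₁)² + (z₂-z₁)²]
  = √[(-9)² + 0² + (-3)²]
  = √[81 + 0 + 9]
  = √90
  ≈ 9.487

9.487


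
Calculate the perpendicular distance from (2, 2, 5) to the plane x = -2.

distance = |a·x₀ + b·y₀ + c·z₀ - d| / √(a² + b² + c²)
  = |1·2 + 0·2 + 0·5 - (-2)| / √(1² + 0² + 0²)
  = |2 + 0 + 0 + 2| / √(1 + 0 + 0)
  = |4| / √1
  = 4 / 1
  ≈ 4

4


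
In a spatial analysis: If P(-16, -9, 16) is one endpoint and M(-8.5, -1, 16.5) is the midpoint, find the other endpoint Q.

Q = 2M - P
  = (2·(-8.5) - (-16), 2·(-1) - (-9), 2·16.5 - 16)
  = (-17 + 16, -2 + 9, 33 - 16)
  = (-1, 7, 17)

(-1, 7, 17)


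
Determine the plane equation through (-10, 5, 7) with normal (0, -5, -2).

The plane through P with normal n = (a, b, c) satisfies n·(r - P) = 0,
i.e. ax + by + cz = a·x₀ + b·y₀ + c·z₀.
d = 0·(-10) + (-5)·5 + (-2)·7
  = 0 - 25 - 14
  = -39
Equation: -5y - 2z = -39

-5y - 2z = -39


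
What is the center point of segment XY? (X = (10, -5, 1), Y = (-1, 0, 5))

M = ((x₁+x₂)/2, (y₁+y₂)/2, (z₁+z₂)/2)
  = ((10 - 1)/2, (-5 + 0)/2, (1 + 5)/2)
  = (9/2, -5/2, 6/2)
  = (4.5, -2.5, 3)

(4.5, -2.5, 3)


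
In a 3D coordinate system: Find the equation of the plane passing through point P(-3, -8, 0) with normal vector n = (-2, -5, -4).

The plane through P with normal n = (a, b, c) satisfies n·(r - P) = 0,
i.e. ax + by + cz = a·x₀ + b·y₀ + c·z₀.
d = (-2)·(-3) + (-5)·(-8) + (-4)·0
  = 6 + 40 + 0
  = 46
Equation: -2x - 5y - 4z = 46

-2x - 5y - 4z = 46


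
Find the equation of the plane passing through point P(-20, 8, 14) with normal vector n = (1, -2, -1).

The plane through P with normal n = (a, b, c) satisfies n·(r - P) = 0,
i.e. ax + by + cz = a·x₀ + b·y₀ + c·z₀.
d = 1·(-20) + (-2)·8 + (-1)·14
  = -20 - 16 - 14
  = -50
Equation: x - 2y - z = -50

x - 2y - z = -50


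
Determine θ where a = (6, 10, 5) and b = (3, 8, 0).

a·b = 6·3 + 10·8 + 5·0 = 18 + 80 + 0 = 98
|a| = √(6² + 10² + 5²) = √161 ≈ 12.69
|b| = √(3² + 8² + 0²) = √73 ≈ 8.544
cos θ = (a·b)/(|a||b|) = 98/(12.69·8.544) ≈ 0.904
θ = arccos(0.904) ≈ 25.32°

25.32°


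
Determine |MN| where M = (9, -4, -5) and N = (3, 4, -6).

d = √[(x₂-x₁)² + (y₂-y₁)² + (z₂-z₁)²]
  = √[(-6)² + 8² + (-1)²]
  = √[36 + 64 + 1]
  = √101
  ≈ 10.05

10.05


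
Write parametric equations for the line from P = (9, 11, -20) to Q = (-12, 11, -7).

Direction vector d = Q - P = (-12 - 9, 11 - 11, -7 + 20) = (-21, 0, 13)
Parametric form r = P + t·d:
x = 9 - 21t, y = 11, z = -20 + 13t

x = 9 - 21t, y = 11, z = -20 + 13t


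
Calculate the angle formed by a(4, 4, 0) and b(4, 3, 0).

a·b = 4·4 + 4·3 + 0·0 = 16 + 12 + 0 = 28
|a| = √(4² + 4² + 0²) = √32 ≈ 5.657
|b| = √(4² + 3² + 0²) = √25 ≈ 5
cos θ = (a·b)/(|a||b|) = 28/(5.657·5) ≈ 0.9899
θ = arccos(0.9899) ≈ 8.13°

8.13°


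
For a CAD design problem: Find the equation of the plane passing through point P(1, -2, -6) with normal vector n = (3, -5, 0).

The plane through P with normal n = (a, b, c) satisfies n·(r - P) = 0,
i.e. ax + by + cz = a·x₀ + b·y₀ + c·z₀.
d = 3·1 + (-5)·(-2) + 0·(-6)
  = 3 + 10 + 0
  = 13
Equation: 3x - 5y = 13

3x - 5y = 13


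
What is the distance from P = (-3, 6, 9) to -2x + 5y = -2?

distance = |a·x₀ + b·y₀ + c·z₀ - d| / √(a² + b² + c²)
  = |(-2)·(-3) + 5·6 + 0·9 - (-2)| / √((-2)² + 5² + 0²)
  = |6 + 30 + 0 + 2| / √(4 + 25 + 0)
  = |38| / √29
  = 38 / 5.385
  ≈ 7.056

7.056


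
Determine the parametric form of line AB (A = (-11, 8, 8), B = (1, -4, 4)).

Direction vector d = B - A = (1 + 11, -4 - 8, 4 - 8) = (12, -12, -4)
Parametric form r = A + t·d:
x = -11 + 12t, y = 8 - 12t, z = 8 - 4t

x = -11 + 12t, y = 8 - 12t, z = 8 - 4t


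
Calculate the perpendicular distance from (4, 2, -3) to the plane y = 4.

distance = |a·x₀ + b·y₀ + c·z₀ - d| / √(a² + b² + c²)
  = |0·4 + 1·2 + 0·(-3) - 4| / √(0² + 1² + 0²)
  = |0 + 2 + 0 - 4| / √(0 + 1 + 0)
  = |-2| / √1
  = 2 / 1
  ≈ 2

2


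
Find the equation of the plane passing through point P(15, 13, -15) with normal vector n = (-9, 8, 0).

The plane through P with normal n = (a, b, c) satisfies n·(r - P) = 0,
i.e. ax + by + cz = a·x₀ + b·y₀ + c·z₀.
d = (-9)·15 + 8·13 + 0·(-15)
  = -135 + 104 + 0
  = -31
Equation: -9x + 8y = -31

-9x + 8y = -31


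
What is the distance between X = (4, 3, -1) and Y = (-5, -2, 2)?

d = √[(x₂-x₁)² + (y₂-y₁)² + (z₂-z₁)²]
  = √[(-9)² + (-5)² + 3²]
  = √[81 + 25 + 9]
  = √115
  ≈ 10.72

10.72


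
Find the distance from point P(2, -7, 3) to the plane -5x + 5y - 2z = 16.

distance = |a·x₀ + b·y₀ + c·z₀ - d| / √(a² + b² + c²)
  = |(-5)·2 + 5·(-7) + (-2)·3 - 16| / √((-5)² + 5² + (-2)²)
  = |-10 - 35 - 6 - 16| / √(25 + 25 + 4)
  = |-67| / √54
  = 67 / 7.348
  ≈ 9.118

9.118


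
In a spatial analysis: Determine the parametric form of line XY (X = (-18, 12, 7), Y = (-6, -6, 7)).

Direction vector d = Y - X = (-6 + 18, -6 - 12, 7 - 7) = (12, -18, 0)
Parametric form r = X + t·d:
x = -18 + 12t, y = 12 - 18t, z = 7

x = -18 + 12t, y = 12 - 18t, z = 7


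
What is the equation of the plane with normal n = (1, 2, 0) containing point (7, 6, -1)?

The plane through P with normal n = (a, b, c) satisfies n·(r - P) = 0,
i.e. ax + by + cz = a·x₀ + b·y₀ + c·z₀.
d = 1·7 + 2·6 + 0·(-1)
  = 7 + 12 + 0
  = 19
Equation: x + 2y = 19

x + 2y = 19


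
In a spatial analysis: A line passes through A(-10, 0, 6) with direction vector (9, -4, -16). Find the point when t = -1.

P(t) = A + t·d
  = (-10 + 9·(-1), 0 + (-4)·(-1), 6 + (-16)·(-1))
  = (-10 - 9, 0 + 4, 6 + 16)
  = (-19, 4, 22)

(-19, 4, 22)


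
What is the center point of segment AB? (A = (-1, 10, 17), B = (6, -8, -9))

M = ((x₁+x₂)/2, (y₁+y₂)/2, (z₁+z₂)/2)
  = ((-1 + 6)/2, (10 - 8)/2, (17 - 9)/2)
  = (5/2, 2/2, 8/2)
  = (2.5, 1, 4)

(2.5, 1, 4)


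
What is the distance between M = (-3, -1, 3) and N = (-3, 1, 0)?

d = √[(x₂-x₁)² + (y₂-y₁)² + (z₂-z₁)²]
  = √[0² + 2² + (-3)²]
  = √[0 + 4 + 9]
  = √13
  ≈ 3.606

3.606


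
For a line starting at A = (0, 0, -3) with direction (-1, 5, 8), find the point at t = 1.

P(t) = A + t·d
  = (0 + (-1)·1, 0 + 5·1, -3 + 8·1)
  = (0 - 1, 0 + 5, -3 + 8)
  = (-1, 5, 5)

(-1, 5, 5)


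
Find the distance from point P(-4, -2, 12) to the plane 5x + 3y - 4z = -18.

distance = |a·x₀ + b·y₀ + c·z₀ - d| / √(a² + b² + c²)
  = |5·(-4) + 3·(-2) + (-4)·12 - (-18)| / √(5² + 3² + (-4)²)
  = |-20 - 6 - 48 + 18| / √(25 + 9 + 16)
  = |-56| / √50
  = 56 / 7.071
  ≈ 7.92

7.92


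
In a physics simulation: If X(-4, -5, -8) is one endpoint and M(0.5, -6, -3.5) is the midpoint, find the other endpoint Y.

Y = 2M - X
  = (2·0.5 - (-4), 2·(-6) - (-5), 2·(-3.5) - (-8))
  = (1 + 4, -12 + 5, -7 + 8)
  = (5, -7, 1)

(5, -7, 1)


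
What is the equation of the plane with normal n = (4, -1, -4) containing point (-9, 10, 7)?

The plane through P with normal n = (a, b, c) satisfies n·(r - P) = 0,
i.e. ax + by + cz = a·x₀ + b·y₀ + c·z₀.
d = 4·(-9) + (-1)·10 + (-4)·7
  = -36 - 10 - 28
  = -74
Equation: 4x - y - 4z = -74

4x - y - 4z = -74


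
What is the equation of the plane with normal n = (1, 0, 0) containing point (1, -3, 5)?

The plane through P with normal n = (a, b, c) satisfies n·(r - P) = 0,
i.e. ax + by + cz = a·x₀ + b·y₀ + c·z₀.
d = 1·1 + 0·(-3) + 0·5
  = 1 + 0 + 0
  = 1
Equation: x = 1

x = 1


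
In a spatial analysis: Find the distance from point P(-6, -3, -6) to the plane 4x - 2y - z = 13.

distance = |a·x₀ + b·y₀ + c·z₀ - d| / √(a² + b² + c²)
  = |4·(-6) + (-2)·(-3) + (-1)·(-6) - 13| / √(4² + (-2)² + (-1)²)
  = |-24 + 6 + 6 - 13| / √(16 + 4 + 1)
  = |-25| / √21
  = 25 / 4.583
  ≈ 5.455

5.455


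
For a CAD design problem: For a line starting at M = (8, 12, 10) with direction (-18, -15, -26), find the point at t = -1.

P(t) = M + t·d
  = (8 + (-18)·(-1), 12 + (-15)·(-1), 10 + (-26)·(-1))
  = (8 + 18, 12 + 15, 10 + 26)
  = (26, 27, 36)

(26, 27, 36)


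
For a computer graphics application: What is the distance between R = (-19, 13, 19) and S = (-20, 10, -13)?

d = √[(x₂-x₁)² + (y₂-y₁)² + (z₂-z₁)²]
  = √[(-1)² + (-3)² + (-32)²]
  = √[1 + 9 + 1024]
  = √1034
  ≈ 32.16

32.16


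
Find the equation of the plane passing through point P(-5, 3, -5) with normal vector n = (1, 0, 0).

The plane through P with normal n = (a, b, c) satisfies n·(r - P) = 0,
i.e. ax + by + cz = a·x₀ + b·y₀ + c·z₀.
d = 1·(-5) + 0·3 + 0·(-5)
  = -5 + 0 + 0
  = -5
Equation: x = -5

x = -5


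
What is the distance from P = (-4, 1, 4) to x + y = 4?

distance = |a·x₀ + b·y₀ + c·z₀ - d| / √(a² + b² + c²)
  = |1·(-4) + 1·1 + 0·4 - 4| / √(1² + 1² + 0²)
  = |-4 + 1 + 0 - 4| / √(1 + 1 + 0)
  = |-7| / √2
  = 7 / 1.414
  ≈ 4.95

4.95


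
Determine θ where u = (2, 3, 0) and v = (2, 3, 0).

u·v = 2·2 + 3·3 + 0·0 = 4 + 9 + 0 = 13
|u| = √(2² + 3² + 0²) = √13 ≈ 3.606
|v| = √(2² + 3² + 0²) = √13 ≈ 3.606
cos θ = (u·v)/(|u||v|) = 13/(3.606·3.606) ≈ 1
θ = arccos(1) ≈ 0°

0°


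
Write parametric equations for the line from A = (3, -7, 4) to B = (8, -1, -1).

Direction vector d = B - A = (8 - 3, -1 + 7, -1 - 4) = (5, 6, -5)
Parametric form r = A + t·d:
x = 3 + 5t, y = -7 + 6t, z = 4 - 5t

x = 3 + 5t, y = -7 + 6t, z = 4 - 5t


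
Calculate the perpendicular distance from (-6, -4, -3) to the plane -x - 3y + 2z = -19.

distance = |a·x₀ + b·y₀ + c·z₀ - d| / √(a² + b² + c²)
  = |(-1)·(-6) + (-3)·(-4) + 2·(-3) - (-19)| / √((-1)² + (-3)² + 2²)
  = |6 + 12 - 6 + 19| / √(1 + 9 + 4)
  = |31| / √14
  = 31 / 3.742
  ≈ 8.285

8.285


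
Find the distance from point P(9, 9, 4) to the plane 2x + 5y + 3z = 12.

distance = |a·x₀ + b·y₀ + c·z₀ - d| / √(a² + b² + c²)
  = |2·9 + 5·9 + 3·4 - 12| / √(2² + 5² + 3²)
  = |18 + 45 + 12 - 12| / √(4 + 25 + 9)
  = |63| / √38
  = 63 / 6.164
  ≈ 10.22

10.22


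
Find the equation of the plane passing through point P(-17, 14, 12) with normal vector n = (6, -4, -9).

The plane through P with normal n = (a, b, c) satisfies n·(r - P) = 0,
i.e. ax + by + cz = a·x₀ + b·y₀ + c·z₀.
d = 6·(-17) + (-4)·14 + (-9)·12
  = -102 - 56 - 108
  = -266
Equation: 6x - 4y - 9z = -266

6x - 4y - 9z = -266


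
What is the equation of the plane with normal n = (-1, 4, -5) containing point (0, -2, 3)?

The plane through P with normal n = (a, b, c) satisfies n·(r - P) = 0,
i.e. ax + by + cz = a·x₀ + b·y₀ + c·z₀.
d = (-1)·0 + 4·(-2) + (-5)·3
  = 0 - 8 - 15
  = -23
Equation: -x + 4y - 5z = -23

-x + 4y - 5z = -23


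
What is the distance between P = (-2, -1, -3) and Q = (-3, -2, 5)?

d = √[(x₂-x₁)² + (y₂-y₁)² + (z₂-z₁)²]
  = √[(-1)² + (-1)² + 8²]
  = √[1 + 1 + 64]
  = √66
  ≈ 8.124

8.124


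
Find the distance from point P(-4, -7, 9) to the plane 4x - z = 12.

distance = |a·x₀ + b·y₀ + c·z₀ - d| / √(a² + b² + c²)
  = |4·(-4) + 0·(-7) + (-1)·9 - 12| / √(4² + 0² + (-1)²)
  = |-16 + 0 - 9 - 12| / √(16 + 0 + 1)
  = |-37| / √17
  = 37 / 4.123
  ≈ 8.974

8.974


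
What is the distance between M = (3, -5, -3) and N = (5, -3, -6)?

d = √[(x₂-x₁)² + (y₂-y₁)² + (z₂-z₁)²]
  = √[2² + 2² + (-3)²]
  = √[4 + 4 + 9]
  = √17
  ≈ 4.123

4.123


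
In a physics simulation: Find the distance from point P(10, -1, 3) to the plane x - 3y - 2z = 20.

distance = |a·x₀ + b·y₀ + c·z₀ - d| / √(a² + b² + c²)
  = |1·10 + (-3)·(-1) + (-2)·3 - 20| / √(1² + (-3)² + (-2)²)
  = |10 + 3 - 6 - 20| / √(1 + 9 + 4)
  = |-13| / √14
  = 13 / 3.742
  ≈ 3.474

3.474


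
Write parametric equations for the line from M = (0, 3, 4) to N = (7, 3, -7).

Direction vector d = N - M = (7 + 0, 3 - 3, -7 - 4) = (7, 0, -11)
Parametric form r = M + t·d:
x = 0 + 7t, y = 3, z = 4 - 11t

x = 0 + 7t, y = 3, z = 4 - 11t


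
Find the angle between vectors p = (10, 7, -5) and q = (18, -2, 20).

p·q = 10·18 + 7·(-2) + (-5)·20 = 180 - 14 - 100 = 66
|p| = √(10² + 7² + (-5)²) = √174 ≈ 13.19
|q| = √(18² + (-2)² + 20²) = √728 ≈ 26.98
cos θ = (p·q)/(|p||q|) = 66/(13.19·26.98) ≈ 0.1854
θ = arccos(0.1854) ≈ 79.31°

79.31°


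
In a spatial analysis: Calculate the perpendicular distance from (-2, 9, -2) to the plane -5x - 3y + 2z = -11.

distance = |a·x₀ + b·y₀ + c·z₀ - d| / √(a² + b² + c²)
  = |(-5)·(-2) + (-3)·9 + 2·(-2) - (-11)| / √((-5)² + (-3)² + 2²)
  = |10 - 27 - 4 + 11| / √(25 + 9 + 4)
  = |-10| / √38
  = 10 / 6.164
  ≈ 1.622

1.622


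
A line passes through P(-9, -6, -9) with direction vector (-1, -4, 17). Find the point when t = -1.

P(t) = P + t·d
  = (-9 + (-1)·(-1), -6 + (-4)·(-1), -9 + 17·(-1))
  = (-9 + 1, -6 + 4, -9 - 17)
  = (-8, -2, -26)

(-8, -2, -26)


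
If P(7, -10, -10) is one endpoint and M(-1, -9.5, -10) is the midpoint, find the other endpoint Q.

Q = 2M - P
  = (2·(-1) - 7, 2·(-9.5) - (-10), 2·(-10) - (-10))
  = (-2 - 7, -19 + 10, -20 + 10)
  = (-9, -9, -10)

(-9, -9, -10)


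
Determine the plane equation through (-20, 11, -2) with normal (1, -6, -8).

The plane through P with normal n = (a, b, c) satisfies n·(r - P) = 0,
i.e. ax + by + cz = a·x₀ + b·y₀ + c·z₀.
d = 1·(-20) + (-6)·11 + (-8)·(-2)
  = -20 - 66 + 16
  = -70
Equation: x - 6y - 8z = -70

x - 6y - 8z = -70


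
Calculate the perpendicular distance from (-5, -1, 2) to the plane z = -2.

distance = |a·x₀ + b·y₀ + c·z₀ - d| / √(a² + b² + c²)
  = |0·(-5) + 0·(-1) + 1·2 - (-2)| / √(0² + 0² + 1²)
  = |0 + 0 + 2 + 2| / √(0 + 0 + 1)
  = |4| / √1
  = 4 / 1
  ≈ 4

4


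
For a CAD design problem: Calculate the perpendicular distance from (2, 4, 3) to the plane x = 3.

distance = |a·x₀ + b·y₀ + c·z₀ - d| / √(a² + b² + c²)
  = |1·2 + 0·4 + 0·3 - 3| / √(1² + 0² + 0²)
  = |2 + 0 + 0 - 3| / √(1 + 0 + 0)
  = |-1| / √1
  = 1 / 1
  ≈ 1

1


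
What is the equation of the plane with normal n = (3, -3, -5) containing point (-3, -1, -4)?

The plane through P with normal n = (a, b, c) satisfies n·(r - P) = 0,
i.e. ax + by + cz = a·x₀ + b·y₀ + c·z₀.
d = 3·(-3) + (-3)·(-1) + (-5)·(-4)
  = -9 + 3 + 20
  = 14
Equation: 3x - 3y - 5z = 14

3x - 3y - 5z = 14


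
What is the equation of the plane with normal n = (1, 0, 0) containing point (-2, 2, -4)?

The plane through P with normal n = (a, b, c) satisfies n·(r - P) = 0,
i.e. ax + by + cz = a·x₀ + b·y₀ + c·z₀.
d = 1·(-2) + 0·2 + 0·(-4)
  = -2 + 0 + 0
  = -2
Equation: x = -2

x = -2


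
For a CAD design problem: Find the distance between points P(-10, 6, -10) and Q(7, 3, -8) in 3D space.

d = √[(x₂-x₁)² + (y₂-y₁)² + (z₂-z₁)²]
  = √[17² + (-3)² + 2²]
  = √[289 + 9 + 4]
  = √302
  ≈ 17.38

17.38


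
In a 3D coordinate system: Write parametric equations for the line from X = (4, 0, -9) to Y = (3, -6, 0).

Direction vector d = Y - X = (3 - 4, -6 + 0, 0 + 9) = (-1, -6, 9)
Parametric form r = X + t·d:
x = 4 - t, y = 0 - 6t, z = -9 + 9t

x = 4 - t, y = 0 - 6t, z = -9 + 9t


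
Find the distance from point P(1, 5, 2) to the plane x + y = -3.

distance = |a·x₀ + b·y₀ + c·z₀ - d| / √(a² + b² + c²)
  = |1·1 + 1·5 + 0·2 - (-3)| / √(1² + 1² + 0²)
  = |1 + 5 + 0 + 3| / √(1 + 1 + 0)
  = |9| / √2
  = 9 / 1.414
  ≈ 6.364

6.364


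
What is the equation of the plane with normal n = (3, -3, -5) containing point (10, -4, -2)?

The plane through P with normal n = (a, b, c) satisfies n·(r - P) = 0,
i.e. ax + by + cz = a·x₀ + b·y₀ + c·z₀.
d = 3·10 + (-3)·(-4) + (-5)·(-2)
  = 30 + 12 + 10
  = 52
Equation: 3x - 3y - 5z = 52

3x - 3y - 5z = 52


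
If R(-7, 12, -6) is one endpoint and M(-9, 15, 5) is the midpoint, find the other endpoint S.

S = 2M - R
  = (2·(-9) - (-7), 2·15 - 12, 2·5 - (-6))
  = (-18 + 7, 30 - 12, 10 + 6)
  = (-11, 18, 16)

(-11, 18, 16)


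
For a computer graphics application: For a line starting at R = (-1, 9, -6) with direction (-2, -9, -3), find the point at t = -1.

P(t) = R + t·d
  = (-1 + (-2)·(-1), 9 + (-9)·(-1), -6 + (-3)·(-1))
  = (-1 + 2, 9 + 9, -6 + 3)
  = (1, 18, -3)

(1, 18, -3)


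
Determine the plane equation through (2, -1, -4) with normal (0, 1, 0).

The plane through P with normal n = (a, b, c) satisfies n·(r - P) = 0,
i.e. ax + by + cz = a·x₀ + b·y₀ + c·z₀.
d = 0·2 + 1·(-1) + 0·(-4)
  = 0 - 1 + 0
  = -1
Equation: y = -1

y = -1


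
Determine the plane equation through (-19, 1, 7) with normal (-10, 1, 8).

The plane through P with normal n = (a, b, c) satisfies n·(r - P) = 0,
i.e. ax + by + cz = a·x₀ + b·y₀ + c·z₀.
d = (-10)·(-19) + 1·1 + 8·7
  = 190 + 1 + 56
  = 247
Equation: -10x + y + 8z = 247

-10x + y + 8z = 247


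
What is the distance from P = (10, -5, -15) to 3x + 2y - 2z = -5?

distance = |a·x₀ + b·y₀ + c·z₀ - d| / √(a² + b² + c²)
  = |3·10 + 2·(-5) + (-2)·(-15) - (-5)| / √(3² + 2² + (-2)²)
  = |30 - 10 + 30 + 5| / √(9 + 4 + 4)
  = |55| / √17
  = 55 / 4.123
  ≈ 13.34

13.34


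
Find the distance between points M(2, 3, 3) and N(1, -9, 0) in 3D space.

d = √[(x₂-x₁)² + (y₂-y₁)² + (z₂-z₁)²]
  = √[(-1)² + (-12)² + (-3)²]
  = √[1 + 144 + 9]
  = √154
  ≈ 12.41

12.41


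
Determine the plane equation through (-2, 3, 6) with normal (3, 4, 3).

The plane through P with normal n = (a, b, c) satisfies n·(r - P) = 0,
i.e. ax + by + cz = a·x₀ + b·y₀ + c·z₀.
d = 3·(-2) + 4·3 + 3·6
  = -6 + 12 + 18
  = 24
Equation: 3x + 4y + 3z = 24

3x + 4y + 3z = 24


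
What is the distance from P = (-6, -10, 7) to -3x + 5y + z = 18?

distance = |a·x₀ + b·y₀ + c·z₀ - d| / √(a² + b² + c²)
  = |(-3)·(-6) + 5·(-10) + 1·7 - 18| / √((-3)² + 5² + 1²)
  = |18 - 50 + 7 - 18| / √(9 + 25 + 1)
  = |-43| / √35
  = 43 / 5.916
  ≈ 7.268

7.268


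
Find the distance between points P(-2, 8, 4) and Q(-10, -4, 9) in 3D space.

d = √[(x₂-x₁)² + (y₂-y₁)² + (z₂-z₁)²]
  = √[(-8)² + (-12)² + 5²]
  = √[64 + 144 + 25]
  = √233
  ≈ 15.26

15.26


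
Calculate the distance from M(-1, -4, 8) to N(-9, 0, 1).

d = √[(x₂-x₁)² + (y₂-y₁)² + (z₂-z₁)²]
  = √[(-8)² + 4² + (-7)²]
  = √[64 + 16 + 49]
  = √129
  ≈ 11.36

11.36


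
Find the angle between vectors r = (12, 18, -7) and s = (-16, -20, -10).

r·s = 12·(-16) + 18·(-20) + (-7)·(-10) = -192 - 360 + 70 = -482
|r| = √(12² + 18² + (-7)²) = √517 ≈ 22.74
|s| = √((-16)² + (-20)² + (-10)²) = √756 ≈ 27.5
cos θ = (r·s)/(|r||s|) = -482/(22.74·27.5) ≈ -0.771
θ = arccos(-0.771) ≈ 140.4°

140.4°
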